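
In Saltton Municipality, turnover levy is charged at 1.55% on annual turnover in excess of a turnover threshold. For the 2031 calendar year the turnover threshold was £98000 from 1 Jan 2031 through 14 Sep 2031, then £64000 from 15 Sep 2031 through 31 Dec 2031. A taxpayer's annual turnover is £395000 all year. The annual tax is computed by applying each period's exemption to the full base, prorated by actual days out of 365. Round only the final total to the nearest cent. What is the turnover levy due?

£4759.43

1 Jan – 14 Sep 2031: 257 days, exemption £98000 → (£395000 − £98000) × 1.55% × 257/365 = £3241.3685
15 Sep – 31 Dec 2031: 108 days, exemption £64000 → (£395000 − £64000) × 1.55% × 108/365 = £1518.0658
Total = £4759.4342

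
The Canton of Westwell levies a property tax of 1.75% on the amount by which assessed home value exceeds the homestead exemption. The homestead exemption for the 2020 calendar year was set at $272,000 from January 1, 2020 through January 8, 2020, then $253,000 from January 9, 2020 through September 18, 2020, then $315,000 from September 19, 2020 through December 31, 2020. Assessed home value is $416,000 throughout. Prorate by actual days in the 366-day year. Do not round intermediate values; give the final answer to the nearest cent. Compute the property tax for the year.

$2,536.93

January 1 – January 8, 2020: 8 days, exemption $272,000 → ($416,000 − $272,000) × 1.75% × 8/366 = $55.0820
January 9 – September 18, 2020: 254 days, exemption $253,000 → ($416,000 − $253,000) × 1.75% × 254/366 = $1,979.6038
September 19 – December 31, 2020: 104 days, exemption $315,000 → ($416,000 − $315,000) × 1.75% × 104/366 = $502.2404
Total = $2,536.9262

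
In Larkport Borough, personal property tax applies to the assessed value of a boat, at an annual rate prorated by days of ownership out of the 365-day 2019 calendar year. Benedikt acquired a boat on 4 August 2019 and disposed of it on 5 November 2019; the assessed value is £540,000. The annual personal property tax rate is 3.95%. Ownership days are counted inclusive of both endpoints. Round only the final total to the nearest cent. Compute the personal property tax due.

Days held (4 August – 5 November 2019): 94 out of 365
Tax = £540,000 × 3.95% × 94/365 = £5,493.2055

£5,493.21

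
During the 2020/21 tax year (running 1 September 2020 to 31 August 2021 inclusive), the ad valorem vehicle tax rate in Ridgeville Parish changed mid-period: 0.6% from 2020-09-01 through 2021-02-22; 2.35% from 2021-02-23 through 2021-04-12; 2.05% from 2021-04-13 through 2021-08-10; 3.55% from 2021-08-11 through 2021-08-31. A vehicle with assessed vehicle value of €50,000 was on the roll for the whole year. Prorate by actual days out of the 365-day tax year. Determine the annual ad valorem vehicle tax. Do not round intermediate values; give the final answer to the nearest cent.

€740.68

2020-09-01 to 2021-02-22: 175 days at 0.6% → €50,000 × 0.6% × 175/365 = €143.8356
2021-02-23 to 2021-04-12: 49 days at 2.35% → €50,000 × 2.35% × 49/365 = €157.7397
2021-04-13 to 2021-08-10: 120 days at 2.05% → €50,000 × 2.05% × 120/365 = €336.9863
2021-08-11 to 2021-08-31: 21 days at 3.55% → €50,000 × 3.55% × 21/365 = €102.1233
Total = €740.6849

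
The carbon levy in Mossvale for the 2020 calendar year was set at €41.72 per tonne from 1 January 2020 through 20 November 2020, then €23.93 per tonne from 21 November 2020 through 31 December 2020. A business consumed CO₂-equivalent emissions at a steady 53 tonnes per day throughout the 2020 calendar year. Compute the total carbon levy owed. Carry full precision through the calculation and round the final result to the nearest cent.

1 January – 20 November 2020: 325 days × 53 tonnes/day = 17,225 tonnes at €41.72/tonne → €718,627.00
21 November – 31 December 2020: 41 days × 53 tonnes/day = 2,173 tonnes at €23.93/tonne → €51,999.89

€770,626.89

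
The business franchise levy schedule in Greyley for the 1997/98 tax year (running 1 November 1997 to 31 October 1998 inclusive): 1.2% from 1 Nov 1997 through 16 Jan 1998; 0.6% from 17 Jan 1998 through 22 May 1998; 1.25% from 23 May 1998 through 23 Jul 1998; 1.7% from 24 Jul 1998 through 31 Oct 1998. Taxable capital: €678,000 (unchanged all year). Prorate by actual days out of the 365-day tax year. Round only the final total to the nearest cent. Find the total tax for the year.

€7,718.05

1 Nov 1997 – 16 Jan 1998: 77 days at 1.2% → €678,000 × 1.2% × 77/365 = €1,716.3616
17 Jan – 22 May 1998: 126 days at 0.6% → €678,000 × 0.6% × 126/365 = €1,404.2959
23 May – 23 Jul 1998: 62 days at 1.25% → €678,000 × 1.25% × 62/365 = €1,439.5890
24 Jul – 31 Oct 1998: 100 days at 1.7% → €678,000 × 1.7% × 100/365 = €3,157.8082
Total = €7,718.0548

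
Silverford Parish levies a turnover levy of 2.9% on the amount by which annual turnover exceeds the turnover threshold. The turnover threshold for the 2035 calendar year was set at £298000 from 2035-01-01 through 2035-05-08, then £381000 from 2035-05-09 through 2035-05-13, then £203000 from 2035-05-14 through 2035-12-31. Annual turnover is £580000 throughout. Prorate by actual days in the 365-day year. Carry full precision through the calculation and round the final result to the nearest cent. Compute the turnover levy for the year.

2035-01-01 to 2035-05-08: 128 days, exemption £298000 → (£580000 − £298000) × 2.9% × 128/365 = £2867.9014
2035-05-09 to 2035-05-13: 5 days, exemption £381000 → (£580000 − £381000) × 2.9% × 5/365 = £79.0548
2035-05-14 to 2035-12-31: 232 days, exemption £203000 → (£580000 − £203000) × 2.9% × 232/365 = £6949.1945
Total = £9896.1507

£9896.15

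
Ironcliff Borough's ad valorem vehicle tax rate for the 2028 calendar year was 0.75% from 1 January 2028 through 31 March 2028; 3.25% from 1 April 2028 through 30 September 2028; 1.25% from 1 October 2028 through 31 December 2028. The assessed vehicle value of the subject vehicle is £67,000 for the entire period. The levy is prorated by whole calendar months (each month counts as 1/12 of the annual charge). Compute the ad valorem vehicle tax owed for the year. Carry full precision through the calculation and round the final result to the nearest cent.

£1,423.75

1 January – 31 March 2028: 3 months at 0.75% → £67,000 × 0.75% × 3/12 = £125.6250
1 April – 30 September 2028: 6 months at 3.25% → £67,000 × 3.25% × 6/12 = £1,088.7500
1 October – 31 December 2028: 3 months at 1.25% → £67,000 × 1.25% × 3/12 = £209.3750
Total = £1,423.7500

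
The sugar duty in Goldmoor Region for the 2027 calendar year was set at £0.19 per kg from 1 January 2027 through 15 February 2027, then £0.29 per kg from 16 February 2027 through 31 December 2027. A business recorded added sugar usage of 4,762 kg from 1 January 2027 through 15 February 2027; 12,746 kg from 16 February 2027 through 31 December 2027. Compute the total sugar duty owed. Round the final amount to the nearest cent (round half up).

£4601.12

1 January – 15 February 2027: 4,762 kg at £0.19/kg → £904.78
16 February – 31 December 2027: 12,746 kg at £0.29/kg → £3696.34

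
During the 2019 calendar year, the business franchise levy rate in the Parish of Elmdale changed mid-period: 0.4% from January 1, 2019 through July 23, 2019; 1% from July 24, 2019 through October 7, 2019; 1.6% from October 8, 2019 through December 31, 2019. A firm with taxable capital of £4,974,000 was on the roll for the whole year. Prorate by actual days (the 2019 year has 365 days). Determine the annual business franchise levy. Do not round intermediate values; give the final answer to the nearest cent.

January 1 – July 23, 2019: 204 days at 0.4% → £4,974,000 × 0.4% × 204/365 = £11,119.9562
July 24 – October 7, 2019: 76 days at 1% → £4,974,000 × 1% × 76/365 = £10,356.8219
October 8 – December 31, 2019: 85 days at 1.6% → £4,974,000 × 1.6% × 85/365 = £18,533.2603
Total = £40,010.0384

£40,010.04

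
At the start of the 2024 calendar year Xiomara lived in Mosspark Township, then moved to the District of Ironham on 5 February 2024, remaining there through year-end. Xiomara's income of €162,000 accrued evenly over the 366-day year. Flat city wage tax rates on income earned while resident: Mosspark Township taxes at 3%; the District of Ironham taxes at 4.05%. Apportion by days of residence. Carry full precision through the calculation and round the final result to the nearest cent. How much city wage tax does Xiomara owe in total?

Mosspark Township, 1 January – 4 February 2024: 35 days → €162,000 × 3% × 35/366 = €464.7541
The District of Ironham, 5 February – 31 December 2024: 331 days → €162,000 × 4.05% × 331/366 = €5,933.5820
Total = €6,398.3361

€6,398.34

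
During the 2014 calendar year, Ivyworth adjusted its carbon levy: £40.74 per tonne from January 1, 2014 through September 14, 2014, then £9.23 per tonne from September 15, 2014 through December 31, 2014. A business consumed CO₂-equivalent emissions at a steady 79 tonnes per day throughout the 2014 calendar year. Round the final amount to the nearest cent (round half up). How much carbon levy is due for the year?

£905894.58

January 1 – September 14, 2014: 257 days × 79 tonnes/day = 20,303 tonnes at £40.74/tonne → £827144.22
September 15 – December 31, 2014: 108 days × 79 tonnes/day = 8,532 tonnes at £9.23/tonne → £78750.36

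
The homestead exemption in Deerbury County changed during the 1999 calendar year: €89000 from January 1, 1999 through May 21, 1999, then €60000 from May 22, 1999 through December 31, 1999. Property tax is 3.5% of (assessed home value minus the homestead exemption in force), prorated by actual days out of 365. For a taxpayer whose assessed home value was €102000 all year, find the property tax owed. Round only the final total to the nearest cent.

€1077.90

January 1 – May 21, 1999: 141 days, exemption €89000 → (€102000 − €89000) × 3.5% × 141/365 = €175.7671
May 22 – December 31, 1999: 224 days, exemption €60000 → (€102000 − €60000) × 3.5% × 224/365 = €902.1370
Total = €1077.9041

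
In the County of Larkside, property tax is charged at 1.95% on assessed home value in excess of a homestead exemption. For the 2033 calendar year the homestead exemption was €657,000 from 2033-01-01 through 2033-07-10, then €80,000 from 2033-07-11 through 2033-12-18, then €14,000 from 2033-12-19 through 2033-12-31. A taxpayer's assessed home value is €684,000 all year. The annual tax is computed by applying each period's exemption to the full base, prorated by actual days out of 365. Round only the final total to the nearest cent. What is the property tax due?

€5,936.07

2033-01-01 to 2033-07-10: 191 days, exemption €657,000 → (€684,000 − €657,000) × 1.95% × 191/365 = €275.5110
2033-07-11 to 2033-12-18: 161 days, exemption €80,000 → (€684,000 − €80,000) × 1.95% × 161/365 = €5,195.2274
2033-12-19 to 2033-12-31: 13 days, exemption €14,000 → (€684,000 − €14,000) × 1.95% × 13/365 = €465.3288
Total = €5,936.0671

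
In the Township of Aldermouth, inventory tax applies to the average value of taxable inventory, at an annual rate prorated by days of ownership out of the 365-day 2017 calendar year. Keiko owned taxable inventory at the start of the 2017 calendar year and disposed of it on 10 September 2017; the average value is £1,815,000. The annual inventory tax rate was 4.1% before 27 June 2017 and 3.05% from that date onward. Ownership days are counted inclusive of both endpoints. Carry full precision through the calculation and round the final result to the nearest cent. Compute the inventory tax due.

£47,612.67

1 January – 26 June 2017: 177 days at 4.1% → £1,815,000 × 4.1% × 177/365 = £36,086.1781
27 June – 10 September 2017: 76 days at 3.05% → £1,815,000 × 3.05% × 76/365 = £11,526.4932
Total = £47,612.6712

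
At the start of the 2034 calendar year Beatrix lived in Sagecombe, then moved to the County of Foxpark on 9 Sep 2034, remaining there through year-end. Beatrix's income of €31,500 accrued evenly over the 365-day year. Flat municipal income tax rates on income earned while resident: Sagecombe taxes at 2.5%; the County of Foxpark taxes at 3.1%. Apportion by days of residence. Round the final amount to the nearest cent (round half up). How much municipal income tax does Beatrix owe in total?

Sagecombe, 1 Jan – 8 Sep 2034: 251 days → €31,500 × 2.5% × 251/365 = €541.5411
The County of Foxpark, 9 Sep – 31 Dec 2034: 114 days → €31,500 × 3.1% × 114/365 = €304.9890
Total = €846.5301

€846.53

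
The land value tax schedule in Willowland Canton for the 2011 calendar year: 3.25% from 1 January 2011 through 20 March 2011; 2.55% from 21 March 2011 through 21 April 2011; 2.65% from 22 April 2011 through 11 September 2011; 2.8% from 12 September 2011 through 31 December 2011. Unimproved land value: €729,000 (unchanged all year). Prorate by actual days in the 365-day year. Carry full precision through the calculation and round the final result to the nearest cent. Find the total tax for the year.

1 January – 20 March 2011: 79 days at 3.25% → €729,000 × 3.25% × 79/365 = €5,127.9658
21 March – 21 April 2011: 32 days at 2.55% → €729,000 × 2.55% × 32/365 = €1,629.7644
22 April – 11 September 2011: 143 days at 2.65% → €729,000 × 2.65% × 143/365 = €7,568.6178
12 September – 31 December 2011: 111 days at 2.8% → €729,000 × 2.8% × 111/365 = €6,207.4849
Total = €20,533.8329

€20,533.83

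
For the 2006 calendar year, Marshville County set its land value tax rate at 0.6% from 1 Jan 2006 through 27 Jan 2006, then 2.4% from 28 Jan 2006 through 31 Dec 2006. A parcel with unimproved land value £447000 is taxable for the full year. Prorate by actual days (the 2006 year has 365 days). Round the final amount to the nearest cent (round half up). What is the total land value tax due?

1 Jan – 27 Jan 2006: 27 days at 0.6% → £447000 × 0.6% × 27/365 = £198.3945
28 Jan – 31 Dec 2006: 338 days at 2.4% → £447000 × 2.4% × 338/365 = £9934.4219
Total = £10132.8164

£10132.82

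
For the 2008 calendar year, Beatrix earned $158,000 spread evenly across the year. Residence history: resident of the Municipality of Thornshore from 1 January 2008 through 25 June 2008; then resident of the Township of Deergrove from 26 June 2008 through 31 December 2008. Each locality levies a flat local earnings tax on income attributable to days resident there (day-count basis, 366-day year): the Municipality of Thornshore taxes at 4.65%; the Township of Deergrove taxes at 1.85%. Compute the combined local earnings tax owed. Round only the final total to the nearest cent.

$5,062.48

The Municipality of Thornshore, 1 January – 25 June 2008: 177 days → $158,000 × 4.65% × 177/366 = $3,553.0574
The Township of Deergrove, 26 June – 31 December 2008: 189 days → $158,000 × 1.85% × 189/366 = $1,509.4180
Total = $5,062.4754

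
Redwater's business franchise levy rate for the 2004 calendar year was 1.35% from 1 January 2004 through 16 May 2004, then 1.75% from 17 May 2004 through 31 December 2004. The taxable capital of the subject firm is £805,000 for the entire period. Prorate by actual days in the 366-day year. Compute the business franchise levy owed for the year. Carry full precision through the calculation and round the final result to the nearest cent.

1 January – 16 May 2004: 137 days at 1.35% → £805,000 × 1.35% × 137/366 = £4,067.8893
17 May – 31 December 2004: 229 days at 1.75% → £805,000 × 1.75% × 229/366 = £8,814.3101
Total = £12,882.1995

£12,882.20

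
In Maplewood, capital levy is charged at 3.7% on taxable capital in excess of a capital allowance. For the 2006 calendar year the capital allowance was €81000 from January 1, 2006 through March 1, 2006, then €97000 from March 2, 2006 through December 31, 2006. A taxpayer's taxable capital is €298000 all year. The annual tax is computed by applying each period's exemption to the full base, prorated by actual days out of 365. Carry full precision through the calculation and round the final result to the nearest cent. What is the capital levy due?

January 1 – March 1, 2006: 60 days, exemption €81000 → (€298000 − €81000) × 3.7% × 60/365 = €1319.8356
March 2 – December 31, 2006: 305 days, exemption €97000 → (€298000 − €97000) × 3.7% × 305/365 = €6214.4795
Total = €7534.3151

€7534.32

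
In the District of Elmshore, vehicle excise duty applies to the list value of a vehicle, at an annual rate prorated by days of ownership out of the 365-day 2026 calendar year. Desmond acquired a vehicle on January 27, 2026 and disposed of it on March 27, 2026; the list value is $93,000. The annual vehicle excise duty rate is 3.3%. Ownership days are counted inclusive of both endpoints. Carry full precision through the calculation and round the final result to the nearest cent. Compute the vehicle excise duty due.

Days held (January 27 – March 27, 2026): 60 out of 365
Tax = $93,000 × 3.3% × 60/365 = $504.4932

$504.49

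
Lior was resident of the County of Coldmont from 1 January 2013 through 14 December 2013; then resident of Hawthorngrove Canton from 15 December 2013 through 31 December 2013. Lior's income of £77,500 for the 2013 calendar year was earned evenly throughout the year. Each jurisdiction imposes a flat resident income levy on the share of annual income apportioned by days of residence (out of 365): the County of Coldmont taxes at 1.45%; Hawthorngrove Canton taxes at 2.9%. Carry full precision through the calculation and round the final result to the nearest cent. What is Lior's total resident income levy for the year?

The County of Coldmont, 1 January – 14 December 2013: 348 days → £77,500 × 1.45% × 348/365 = £1,071.4110
Hawthorngrove Canton, 15 December – 31 December 2013: 17 days → £77,500 × 2.9% × 17/365 = £104.6781
Total = £1,176.0890

£1,176.09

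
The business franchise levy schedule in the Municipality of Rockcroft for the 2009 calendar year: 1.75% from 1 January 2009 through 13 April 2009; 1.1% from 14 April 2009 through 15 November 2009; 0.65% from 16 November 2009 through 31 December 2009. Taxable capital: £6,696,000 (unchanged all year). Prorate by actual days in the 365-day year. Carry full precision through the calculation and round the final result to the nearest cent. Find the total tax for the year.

£82,140.66

1 January – 13 April 2009: 103 days at 1.75% → £6,696,000 × 1.75% × 103/365 = £33,067.2329
14 April – 15 November 2009: 216 days at 1.1% → £6,696,000 × 1.1% × 216/365 = £43,588.2082
16 November – 31 December 2009: 46 days at 0.65% → £6,696,000 × 0.65% × 46/365 = £5,485.2164
Total = £82,140.6575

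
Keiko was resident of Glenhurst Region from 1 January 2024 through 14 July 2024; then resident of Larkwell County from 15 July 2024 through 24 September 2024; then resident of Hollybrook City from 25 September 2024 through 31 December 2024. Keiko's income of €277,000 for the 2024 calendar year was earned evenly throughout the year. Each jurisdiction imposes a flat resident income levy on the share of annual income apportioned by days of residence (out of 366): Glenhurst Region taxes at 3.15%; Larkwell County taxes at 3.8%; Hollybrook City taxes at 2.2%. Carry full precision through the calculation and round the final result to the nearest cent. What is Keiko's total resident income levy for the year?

Glenhurst Region, 1 January – 14 July 2024: 196 days → €277,000 × 3.15% × 196/366 = €4,672.6721
Larkwell County, 15 July – 24 September 2024: 72 days → €277,000 × 3.8% × 72/366 = €2,070.6885
Hollybrook City, 25 September – 31 December 2024: 98 days → €277,000 × 2.2% × 98/366 = €1,631.7268
Total = €8,375.0874

€8,375.09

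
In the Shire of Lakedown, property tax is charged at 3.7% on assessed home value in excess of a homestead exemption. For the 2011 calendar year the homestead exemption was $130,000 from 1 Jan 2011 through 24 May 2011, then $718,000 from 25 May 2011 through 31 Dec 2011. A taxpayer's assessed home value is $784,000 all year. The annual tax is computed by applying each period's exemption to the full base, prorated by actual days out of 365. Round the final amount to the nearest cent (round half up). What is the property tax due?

$11,025.19

1 Jan – 24 May 2011: 144 days, exemption $130,000 → ($784,000 − $130,000) × 3.7% × 144/365 = $9,546.6082
25 May – 31 Dec 2011: 221 days, exemption $718,000 → ($784,000 − $718,000) × 3.7% × 221/365 = $1,478.5808
Total = $11,025.1890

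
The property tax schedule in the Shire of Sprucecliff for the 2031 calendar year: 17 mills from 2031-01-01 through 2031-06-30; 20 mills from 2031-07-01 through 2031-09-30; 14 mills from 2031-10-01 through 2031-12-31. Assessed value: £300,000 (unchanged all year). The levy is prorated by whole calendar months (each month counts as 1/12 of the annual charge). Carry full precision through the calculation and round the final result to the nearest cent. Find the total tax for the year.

£5,100.00

2031-01-01 to 2031-06-30: 6 months at 17 mills → £300,000 × 1.7% × 6/12 = £2,550.0000
2031-07-01 to 2031-09-30: 3 months at 20 mills → £300,000 × 2% × 3/12 = £1,500.0000
2031-10-01 to 2031-12-31: 3 months at 14 mills → £300,000 × 1.4% × 3/12 = £1,050.0000
Total = £5,100.0000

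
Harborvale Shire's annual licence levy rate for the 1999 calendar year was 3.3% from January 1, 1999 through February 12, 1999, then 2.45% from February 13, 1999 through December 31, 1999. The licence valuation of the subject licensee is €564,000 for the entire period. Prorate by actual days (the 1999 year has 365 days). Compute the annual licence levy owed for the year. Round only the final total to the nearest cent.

€14,382.77

January 1 – February 12, 1999: 43 days at 3.3% → €564,000 × 3.3% × 43/365 = €2,192.6466
February 13 – December 31, 1999: 322 days at 2.45% → €564,000 × 2.45% × 322/365 = €12,190.1260
Total = €14,382.7726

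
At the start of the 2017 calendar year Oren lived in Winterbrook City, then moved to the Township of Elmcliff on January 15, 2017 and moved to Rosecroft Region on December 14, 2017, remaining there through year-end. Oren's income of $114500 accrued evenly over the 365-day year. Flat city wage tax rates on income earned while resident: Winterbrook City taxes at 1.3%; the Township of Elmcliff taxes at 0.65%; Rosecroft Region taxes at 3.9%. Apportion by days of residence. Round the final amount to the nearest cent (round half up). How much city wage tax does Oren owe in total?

$956.31

Winterbrook City, January 1 – January 14, 2017: 14 days → $114500 × 1.3% × 14/365 = $57.0932
The Township of Elmcliff, January 15 – December 13, 2017: 333 days → $114500 × 0.65% × 333/365 = $679.0007
Rosecroft Region, December 14 – December 31, 2017: 18 days → $114500 × 3.9% × 18/365 = $220.2164
Total = $956.3103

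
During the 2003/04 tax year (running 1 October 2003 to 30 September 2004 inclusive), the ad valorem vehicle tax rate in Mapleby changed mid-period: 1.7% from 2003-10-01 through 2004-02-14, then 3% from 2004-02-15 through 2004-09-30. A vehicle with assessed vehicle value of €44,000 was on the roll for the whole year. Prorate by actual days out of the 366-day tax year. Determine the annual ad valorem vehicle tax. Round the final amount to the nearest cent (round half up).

€1,105.89

2003-10-01 to 2004-02-14: 137 days at 1.7% → €44,000 × 1.7% × 137/366 = €279.9891
2004-02-15 to 2004-09-30: 229 days at 3% → €44,000 × 3% × 229/366 = €825.9016
Total = €1,105.8907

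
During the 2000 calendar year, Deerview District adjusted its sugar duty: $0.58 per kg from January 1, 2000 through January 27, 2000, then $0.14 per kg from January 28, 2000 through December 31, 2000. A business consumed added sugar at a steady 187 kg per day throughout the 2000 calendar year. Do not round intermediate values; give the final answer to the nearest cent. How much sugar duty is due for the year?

$11,803.44

January 1 – January 27, 2000: 27 days × 187 kg/day = 5,049 kg at $0.58/kg → $2,928.42
January 28 – December 31, 2000: 339 days × 187 kg/day = 63,393 kg at $0.14/kg → $8,875.02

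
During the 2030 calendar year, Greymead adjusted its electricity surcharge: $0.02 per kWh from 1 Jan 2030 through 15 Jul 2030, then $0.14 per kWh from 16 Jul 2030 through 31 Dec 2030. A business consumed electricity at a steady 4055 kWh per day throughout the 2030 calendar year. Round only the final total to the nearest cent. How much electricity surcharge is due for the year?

$111,836.90

1 Jan – 15 Jul 2030: 196 days × 4055 kWh/day = 794,780 kWh at $0.02/kWh → $15,895.60
16 Jul – 31 Dec 2030: 169 days × 4055 kWh/day = 685,295 kWh at $0.14/kWh → $95,941.30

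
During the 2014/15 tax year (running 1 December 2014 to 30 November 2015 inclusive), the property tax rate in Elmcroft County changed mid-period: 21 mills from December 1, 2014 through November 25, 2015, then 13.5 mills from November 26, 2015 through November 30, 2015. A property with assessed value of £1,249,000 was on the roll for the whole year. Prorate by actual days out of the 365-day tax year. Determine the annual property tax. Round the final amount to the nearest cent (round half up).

December 1, 2014 – November 25, 2015: 360 days at 21 mills → £1,249,000 × 2.1% × 360/365 = £25,869.6986
November 26 – November 30, 2015: 5 days at 13.5 mills → £1,249,000 × 1.35% × 5/365 = £230.9795
Total = £26,100.6781

£26,100.68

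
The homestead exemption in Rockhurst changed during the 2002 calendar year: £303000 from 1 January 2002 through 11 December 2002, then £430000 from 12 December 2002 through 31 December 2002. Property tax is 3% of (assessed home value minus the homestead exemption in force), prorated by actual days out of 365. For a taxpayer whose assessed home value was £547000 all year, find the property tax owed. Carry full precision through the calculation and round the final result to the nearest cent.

1 January – 11 December 2002: 345 days, exemption £303000 → (£547000 − £303000) × 3% × 345/365 = £6918.9041
12 December – 31 December 2002: 20 days, exemption £430000 → (£547000 − £430000) × 3% × 20/365 = £192.3288
Total = £7111.2329

£7111.23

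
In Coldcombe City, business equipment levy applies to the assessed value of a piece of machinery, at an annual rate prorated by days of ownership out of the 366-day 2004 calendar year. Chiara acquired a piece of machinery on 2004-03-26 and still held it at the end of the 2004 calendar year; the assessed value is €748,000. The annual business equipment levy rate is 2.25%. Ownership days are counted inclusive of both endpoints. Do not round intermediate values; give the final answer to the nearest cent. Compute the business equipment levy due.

Days held (2004-03-26 to 2004-12-31): 281 out of 366
Tax = €748,000 × 2.25% × 281/366 = €12,921.3934

€12,921.39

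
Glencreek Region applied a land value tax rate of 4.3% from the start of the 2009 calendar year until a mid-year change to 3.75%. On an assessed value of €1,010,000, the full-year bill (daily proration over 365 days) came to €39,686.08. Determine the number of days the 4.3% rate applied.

119 days

Let d = days at the first rate; then 365 − d days at the second rate.
€1,010,000 × [4.3%·d + 3.75%·(365−d)] / 365 = €39,686.08
Solving gives d = 119, so the new rate took effect on 30 April 2009.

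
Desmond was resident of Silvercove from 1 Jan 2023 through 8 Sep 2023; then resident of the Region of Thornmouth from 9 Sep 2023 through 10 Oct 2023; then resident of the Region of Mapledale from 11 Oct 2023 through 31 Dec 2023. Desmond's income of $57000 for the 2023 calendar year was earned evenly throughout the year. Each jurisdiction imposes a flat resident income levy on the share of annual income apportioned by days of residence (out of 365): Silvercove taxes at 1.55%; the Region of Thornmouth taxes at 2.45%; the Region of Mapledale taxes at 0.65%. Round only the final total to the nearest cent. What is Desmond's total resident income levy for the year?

$813.23

Silvercove, 1 Jan – 8 Sep 2023: 251 days → $57000 × 1.55% × 251/365 = $607.5575
The Region of Thornmouth, 9 Sep – 10 Oct 2023: 32 days → $57000 × 2.45% × 32/365 = $122.4329
The Region of Mapledale, 11 Oct – 31 Dec 2023: 82 days → $57000 × 0.65% × 82/365 = $83.2356
Total = $813.2260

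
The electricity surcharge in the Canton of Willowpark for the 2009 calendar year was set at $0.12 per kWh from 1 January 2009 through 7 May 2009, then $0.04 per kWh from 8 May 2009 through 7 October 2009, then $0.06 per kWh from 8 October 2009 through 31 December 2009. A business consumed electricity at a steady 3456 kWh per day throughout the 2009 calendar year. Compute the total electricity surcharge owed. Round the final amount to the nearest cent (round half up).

1 January – 7 May 2009: 127 days × 3456 kWh/day = 438,912 kWh at $0.12/kWh → $52,669.44
8 May – 7 October 2009: 153 days × 3456 kWh/day = 528,768 kWh at $0.04/kWh → $21,150.72
8 October – 31 December 2009: 85 days × 3456 kWh/day = 293,760 kWh at $0.06/kWh → $17,625.60

$91,445.76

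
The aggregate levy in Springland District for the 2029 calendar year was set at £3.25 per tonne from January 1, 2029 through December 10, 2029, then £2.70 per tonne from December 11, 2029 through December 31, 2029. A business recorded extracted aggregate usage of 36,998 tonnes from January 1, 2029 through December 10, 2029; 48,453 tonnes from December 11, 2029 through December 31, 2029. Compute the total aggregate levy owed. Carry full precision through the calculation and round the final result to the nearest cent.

January 1 – December 10, 2029: 36,998 tonnes at £3.25/tonne → £120243.50
December 11 – December 31, 2029: 48,453 tonnes at £2.70/tonne → £130823.10

£251066.60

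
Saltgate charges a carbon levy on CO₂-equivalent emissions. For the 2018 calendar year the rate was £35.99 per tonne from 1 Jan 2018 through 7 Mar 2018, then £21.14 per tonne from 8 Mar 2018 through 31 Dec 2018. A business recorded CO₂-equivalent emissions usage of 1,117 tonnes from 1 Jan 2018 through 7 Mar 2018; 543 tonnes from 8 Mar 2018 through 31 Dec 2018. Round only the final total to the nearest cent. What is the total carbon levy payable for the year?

1 Jan – 7 Mar 2018: 1,117 tonnes at £35.99/tonne → £40200.83
8 Mar – 31 Dec 2018: 543 tonnes at £21.14/tonne → £11479.02

£51679.85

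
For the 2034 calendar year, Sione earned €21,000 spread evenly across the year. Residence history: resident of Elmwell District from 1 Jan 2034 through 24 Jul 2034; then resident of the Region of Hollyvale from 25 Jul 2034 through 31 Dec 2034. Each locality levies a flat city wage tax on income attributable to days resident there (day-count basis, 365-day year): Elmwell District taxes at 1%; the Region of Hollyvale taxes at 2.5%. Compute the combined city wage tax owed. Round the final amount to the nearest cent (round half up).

€348.08

Elmwell District, 1 Jan – 24 Jul 2034: 205 days → €21,000 × 1% × 205/365 = €117.9452
The Region of Hollyvale, 25 Jul – 31 Dec 2034: 160 days → €21,000 × 2.5% × 160/365 = €230.1370
Total = €348.0822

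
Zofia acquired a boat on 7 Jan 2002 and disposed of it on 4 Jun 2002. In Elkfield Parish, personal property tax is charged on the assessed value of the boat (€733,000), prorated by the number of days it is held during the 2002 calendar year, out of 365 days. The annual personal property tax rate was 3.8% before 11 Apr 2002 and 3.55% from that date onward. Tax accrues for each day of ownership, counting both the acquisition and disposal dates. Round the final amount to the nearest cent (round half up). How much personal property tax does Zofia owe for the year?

€11,094.41

7 Jan – 10 Apr 2002: 94 days at 3.8% → €733,000 × 3.8% × 94/365 = €7,173.3589
11 Apr – 4 Jun 2002: 55 days at 3.55% → €733,000 × 3.55% × 55/365 = €3,921.0479
Total = €11,094.4068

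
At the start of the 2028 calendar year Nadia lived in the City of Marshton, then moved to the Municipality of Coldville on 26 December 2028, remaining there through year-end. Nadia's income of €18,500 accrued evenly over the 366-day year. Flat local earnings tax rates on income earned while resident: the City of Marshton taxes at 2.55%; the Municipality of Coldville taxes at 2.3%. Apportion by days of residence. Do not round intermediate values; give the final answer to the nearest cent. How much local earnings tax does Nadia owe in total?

The City of Marshton, 1 January – 25 December 2028: 360 days → €18,500 × 2.55% × 360/366 = €464.0164
The Municipality of Coldville, 26 December – 31 December 2028: 6 days → €18,500 × 2.3% × 6/366 = €6.9754
Total = €470.9918

€470.99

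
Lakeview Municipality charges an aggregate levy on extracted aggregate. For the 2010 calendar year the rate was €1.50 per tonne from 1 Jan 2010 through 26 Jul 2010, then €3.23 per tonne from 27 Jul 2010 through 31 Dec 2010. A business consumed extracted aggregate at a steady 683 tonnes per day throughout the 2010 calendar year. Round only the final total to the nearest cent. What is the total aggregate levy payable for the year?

€560,633.72

1 Jan – 26 Jul 2010: 207 days × 683 tonnes/day = 141,381 tonnes at €1.50/tonne → €212,071.50
27 Jul – 31 Dec 2010: 158 days × 683 tonnes/day = 107,914 tonnes at €3.23/tonne → €348,562.22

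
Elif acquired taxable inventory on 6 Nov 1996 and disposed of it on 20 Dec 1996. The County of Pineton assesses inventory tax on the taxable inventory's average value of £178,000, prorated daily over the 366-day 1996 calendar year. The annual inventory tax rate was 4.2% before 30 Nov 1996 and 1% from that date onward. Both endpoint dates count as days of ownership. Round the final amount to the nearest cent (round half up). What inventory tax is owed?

£592.36

6 Nov – 29 Nov 1996: 24 days at 4.2% → £178,000 × 4.2% × 24/366 = £490.2295
30 Nov – 20 Dec 1996: 21 days at 1% → £178,000 × 1% × 21/366 = £102.1311
Total = £592.3607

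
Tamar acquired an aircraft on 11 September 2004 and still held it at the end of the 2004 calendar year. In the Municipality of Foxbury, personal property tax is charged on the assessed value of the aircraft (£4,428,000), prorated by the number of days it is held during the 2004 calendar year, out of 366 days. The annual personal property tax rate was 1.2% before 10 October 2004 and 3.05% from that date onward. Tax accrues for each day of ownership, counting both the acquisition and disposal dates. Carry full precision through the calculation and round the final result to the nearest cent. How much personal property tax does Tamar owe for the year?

£34,837.23

11 September – 9 October 2004: 29 days at 1.2% → £4,428,000 × 1.2% × 29/366 = £4,210.2295
10 October – 31 December 2004: 83 days at 3.05% → £4,428,000 × 3.05% × 83/366 = £30,627.0000
Total = £34,837.2295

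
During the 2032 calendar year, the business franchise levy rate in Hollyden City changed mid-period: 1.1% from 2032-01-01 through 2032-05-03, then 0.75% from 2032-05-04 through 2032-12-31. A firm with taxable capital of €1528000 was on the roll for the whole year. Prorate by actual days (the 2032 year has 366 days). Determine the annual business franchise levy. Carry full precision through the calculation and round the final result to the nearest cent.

€13271.89

2032-01-01 to 2032-05-03: 124 days at 1.1% → €1528000 × 1.1% × 124/366 = €5694.5137
2032-05-04 to 2032-12-31: 242 days at 0.75% → €1528000 × 0.75% × 242/366 = €7577.3770
Total = €13271.8907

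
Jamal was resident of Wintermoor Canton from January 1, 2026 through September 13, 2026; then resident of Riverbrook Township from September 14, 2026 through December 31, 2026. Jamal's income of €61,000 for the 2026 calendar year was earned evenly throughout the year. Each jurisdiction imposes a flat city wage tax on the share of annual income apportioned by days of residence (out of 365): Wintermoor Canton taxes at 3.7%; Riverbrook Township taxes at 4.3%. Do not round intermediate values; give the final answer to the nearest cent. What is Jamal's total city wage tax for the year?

Wintermoor Canton, January 1 – September 13, 2026: 256 days → €61,000 × 3.7% × 256/365 = €1,582.9918
Riverbrook Township, September 14 – December 31, 2026: 109 days → €61,000 × 4.3% × 109/365 = €783.3068
Total = €2,366.2986

€2,366.30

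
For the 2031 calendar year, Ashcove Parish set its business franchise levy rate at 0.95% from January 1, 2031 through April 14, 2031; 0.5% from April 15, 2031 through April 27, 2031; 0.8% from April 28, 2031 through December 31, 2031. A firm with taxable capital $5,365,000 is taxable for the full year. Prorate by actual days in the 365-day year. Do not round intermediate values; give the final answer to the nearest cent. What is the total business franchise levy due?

January 1 – April 14, 2031: 104 days at 0.95% → $5,365,000 × 0.95% × 104/365 = $14,522.2466
April 15 – April 27, 2031: 13 days at 0.5% → $5,365,000 × 0.5% × 13/365 = $955.4110
April 28 – December 31, 2031: 248 days at 0.8% → $5,365,000 × 0.8% × 248/365 = $29,162.0822
Total = $44,639.7397

$44,639.74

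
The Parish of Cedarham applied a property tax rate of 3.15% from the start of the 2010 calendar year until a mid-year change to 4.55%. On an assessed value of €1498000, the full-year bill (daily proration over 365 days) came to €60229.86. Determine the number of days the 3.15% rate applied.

Let d = days at the first rate; then 365 − d days at the second rate.
€1498000 × [3.15%·d + 4.55%·(365−d)] / 365 = €60229.86
Solving gives d = 138, so the new rate took effect on 19 May 2010.

138 days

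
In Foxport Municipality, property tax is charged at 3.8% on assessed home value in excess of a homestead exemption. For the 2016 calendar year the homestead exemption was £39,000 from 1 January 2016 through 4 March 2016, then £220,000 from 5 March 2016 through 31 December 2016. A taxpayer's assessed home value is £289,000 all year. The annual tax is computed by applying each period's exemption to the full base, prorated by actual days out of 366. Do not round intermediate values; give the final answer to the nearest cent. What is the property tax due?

1 January – 4 March 2016: 64 days, exemption £39,000 → (£289,000 − £39,000) × 3.8% × 64/366 = £1,661.2022
5 March – 31 December 2016: 302 days, exemption £220,000 → (£289,000 − £220,000) × 3.8% × 302/366 = £2,163.5082
Total = £3,824.7104

£3,824.71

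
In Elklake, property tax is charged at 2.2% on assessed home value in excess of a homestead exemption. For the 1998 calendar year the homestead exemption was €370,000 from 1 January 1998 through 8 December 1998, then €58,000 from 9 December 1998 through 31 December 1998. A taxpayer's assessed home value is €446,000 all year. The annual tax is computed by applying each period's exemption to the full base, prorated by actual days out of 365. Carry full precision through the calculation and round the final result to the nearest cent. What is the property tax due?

1 January – 8 December 1998: 342 days, exemption €370,000 → (€446,000 − €370,000) × 2.2% × 342/365 = €1,566.6411
9 December – 31 December 1998: 23 days, exemption €58,000 → (€446,000 − €58,000) × 2.2% × 23/365 = €537.8849
Total = €2,104.5260

€2,104.53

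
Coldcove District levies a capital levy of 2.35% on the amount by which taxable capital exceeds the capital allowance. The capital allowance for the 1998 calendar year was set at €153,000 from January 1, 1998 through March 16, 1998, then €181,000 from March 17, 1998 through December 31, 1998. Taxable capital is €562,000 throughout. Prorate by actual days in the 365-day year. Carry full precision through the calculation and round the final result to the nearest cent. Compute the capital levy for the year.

January 1 – March 16, 1998: 75 days, exemption €153,000 → (€562,000 − €153,000) × 2.35% × 75/365 = €1,974.9658
March 17 – December 31, 1998: 290 days, exemption €181,000 → (€562,000 − €181,000) × 2.35% × 290/365 = €7,113.7397
Total = €9,088.7055

€9,088.71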